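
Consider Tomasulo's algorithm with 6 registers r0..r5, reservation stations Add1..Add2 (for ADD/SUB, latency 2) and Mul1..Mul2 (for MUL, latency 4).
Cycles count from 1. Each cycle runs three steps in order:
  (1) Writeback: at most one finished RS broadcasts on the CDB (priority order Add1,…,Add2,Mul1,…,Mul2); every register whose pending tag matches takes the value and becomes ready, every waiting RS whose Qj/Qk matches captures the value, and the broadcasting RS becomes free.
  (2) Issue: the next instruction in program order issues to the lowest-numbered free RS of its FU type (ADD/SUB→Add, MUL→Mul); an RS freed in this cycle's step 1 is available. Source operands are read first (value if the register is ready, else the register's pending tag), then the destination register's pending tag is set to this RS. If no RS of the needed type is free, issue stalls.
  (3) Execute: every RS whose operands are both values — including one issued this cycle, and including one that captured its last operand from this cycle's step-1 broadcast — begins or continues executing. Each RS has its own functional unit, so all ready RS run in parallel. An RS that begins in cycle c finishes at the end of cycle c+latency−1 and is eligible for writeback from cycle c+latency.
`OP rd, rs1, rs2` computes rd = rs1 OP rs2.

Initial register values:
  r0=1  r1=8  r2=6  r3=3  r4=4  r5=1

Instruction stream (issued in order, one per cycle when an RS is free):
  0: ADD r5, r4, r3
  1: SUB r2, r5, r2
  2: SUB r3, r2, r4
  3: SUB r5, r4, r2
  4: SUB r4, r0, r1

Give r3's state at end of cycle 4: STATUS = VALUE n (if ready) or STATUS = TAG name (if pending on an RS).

STATUS = TAG Add1

c1: issue ADD r5<-Add1 | r0:1,r1:8,r2:6,r3:3,r4:4,r5:Add1
c2: issue SUB r2<-Add2 | r0:1,r1:8,r2:Add2,r3:3,r4:4,r5:Add1
c3: CDB Add1=7; issue SUB r3<-Add1 | r0:1,r1:8,r2:Add2,r3:Add1,r4:4,r5:7
c4: stall | r0:1,r1:8,r2:Add2,r3:Add1,r4:4,r5:7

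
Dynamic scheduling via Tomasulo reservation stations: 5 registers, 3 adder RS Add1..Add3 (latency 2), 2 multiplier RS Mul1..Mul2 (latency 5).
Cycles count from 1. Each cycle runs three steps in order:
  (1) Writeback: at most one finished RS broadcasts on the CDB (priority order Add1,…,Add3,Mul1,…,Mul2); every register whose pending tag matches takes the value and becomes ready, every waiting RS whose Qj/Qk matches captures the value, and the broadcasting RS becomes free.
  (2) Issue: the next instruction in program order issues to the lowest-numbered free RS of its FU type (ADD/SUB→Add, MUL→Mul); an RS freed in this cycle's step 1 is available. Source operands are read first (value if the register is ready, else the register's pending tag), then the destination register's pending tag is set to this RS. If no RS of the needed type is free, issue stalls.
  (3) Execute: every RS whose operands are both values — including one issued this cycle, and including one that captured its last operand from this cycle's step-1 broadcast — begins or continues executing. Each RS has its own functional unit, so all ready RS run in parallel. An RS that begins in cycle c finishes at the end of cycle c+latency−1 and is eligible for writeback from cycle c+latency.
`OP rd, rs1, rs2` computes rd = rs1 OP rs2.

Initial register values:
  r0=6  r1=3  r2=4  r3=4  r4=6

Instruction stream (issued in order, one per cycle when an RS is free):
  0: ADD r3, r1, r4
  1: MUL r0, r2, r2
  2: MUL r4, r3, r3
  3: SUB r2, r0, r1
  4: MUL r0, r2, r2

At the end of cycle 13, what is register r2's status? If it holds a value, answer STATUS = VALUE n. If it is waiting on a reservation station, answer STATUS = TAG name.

cycle 1: issue ADD r3<-Add1 // r0:6,r1:3,r2:4,r3:Add1,r4:6
cycle 2: issue MUL r0<-Mul1 // r0:Mul1,r1:3,r2:4,r3:Add1,r4:6
cycle 3: CDB Add1=9; issue MUL r4<-Mul2 // r0:Mul1,r1:3,r2:4,r3:9,r4:Mul2
cycle 4: issue SUB r2<-Add1 // r0:Mul1,r1:3,r2:Add1,r3:9,r4:Mul2
cycle 5: stall // r0:Mul1,r1:3,r2:Add1,r3:9,r4:Mul2
cycle 6: stall // r0:Mul1,r1:3,r2:Add1,r3:9,r4:Mul2
cycle 7: CDB Mul1=16; issue MUL r0<-Mul1 // r0:Mul1,r1:3,r2:Add1,r3:9,r4:Mul2
cycle 8: CDB Mul2=81 // r0:Mul1,r1:3,r2:Add1,r3:9,r4:81
cycle 9: CDB Add1=13 // r0:Mul1,r1:3,r2:13,r3:9,r4:81
cycle 10: - // r0:Mul1,r1:3,r2:13,r3:9,r4:81
cycle 11: - // r0:Mul1,r1:3,r2:13,r3:9,r4:81
cycle 12: - // r0:Mul1,r1:3,r2:13,r3:9,r4:81
cycle 13: - // r0:Mul1,r1:3,r2:13,r3:9,r4:81

STATUS = VALUE 13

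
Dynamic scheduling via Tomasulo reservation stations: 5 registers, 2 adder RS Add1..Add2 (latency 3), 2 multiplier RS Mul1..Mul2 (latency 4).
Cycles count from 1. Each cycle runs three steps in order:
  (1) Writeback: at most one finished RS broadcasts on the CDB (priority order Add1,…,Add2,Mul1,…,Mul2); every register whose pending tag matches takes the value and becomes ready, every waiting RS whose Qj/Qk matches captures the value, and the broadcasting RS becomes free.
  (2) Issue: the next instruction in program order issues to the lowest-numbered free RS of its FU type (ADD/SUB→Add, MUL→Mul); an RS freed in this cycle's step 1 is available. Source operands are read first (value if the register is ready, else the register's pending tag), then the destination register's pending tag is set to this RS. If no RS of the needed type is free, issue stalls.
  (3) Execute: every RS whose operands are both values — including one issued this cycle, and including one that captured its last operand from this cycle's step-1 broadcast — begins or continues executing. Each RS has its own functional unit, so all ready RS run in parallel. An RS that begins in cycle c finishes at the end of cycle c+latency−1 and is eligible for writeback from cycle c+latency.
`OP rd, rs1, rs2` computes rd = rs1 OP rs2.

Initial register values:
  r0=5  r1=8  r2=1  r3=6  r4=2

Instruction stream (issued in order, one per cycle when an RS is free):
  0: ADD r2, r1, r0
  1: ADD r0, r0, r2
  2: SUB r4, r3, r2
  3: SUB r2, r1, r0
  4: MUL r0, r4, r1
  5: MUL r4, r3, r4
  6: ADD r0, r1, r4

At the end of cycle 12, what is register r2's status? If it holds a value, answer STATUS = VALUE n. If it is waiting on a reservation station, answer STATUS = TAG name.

STATUS = VALUE -10

  c1: issue ADD r2<-Add1  regs: r0:5,r1:8,r2:Add1,r3:6,r4:2
  c2: issue ADD r0<-Add2  regs: r0:Add2,r1:8,r2:Add1,r3:6,r4:2
  c3: stall  regs: r0:Add2,r1:8,r2:Add1,r3:6,r4:2
  c4: CDB Add1=13; issue SUB r4<-Add1  regs: r0:Add2,r1:8,r2:13,r3:6,r4:Add1
  c5: stall  regs: r0:Add2,r1:8,r2:13,r3:6,r4:Add1
  c6: stall  regs: r0:Add2,r1:8,r2:13,r3:6,r4:Add1
  c7: CDB Add1=-7; issue SUB r2<-Add1  regs: r0:Add2,r1:8,r2:Add1,r3:6,r4:-7
  c8: CDB Add2=18; issue MUL r0<-Mul1  regs: r0:Mul1,r1:8,r2:Add1,r3:6,r4:-7
  c9: issue MUL r4<-Mul2  regs: r0:Mul1,r1:8,r2:Add1,r3:6,r4:Mul2
  c10: issue ADD r0<-Add2  regs: r0:Add2,r1:8,r2:Add1,r3:6,r4:Mul2
  c11: CDB Add1=-10  regs: r0:Add2,r1:8,r2:-10,r3:6,r4:Mul2
  c12: CDB Mul1=-56  regs: r0:Add2,r1:8,r2:-10,r3:6,r4:Mul2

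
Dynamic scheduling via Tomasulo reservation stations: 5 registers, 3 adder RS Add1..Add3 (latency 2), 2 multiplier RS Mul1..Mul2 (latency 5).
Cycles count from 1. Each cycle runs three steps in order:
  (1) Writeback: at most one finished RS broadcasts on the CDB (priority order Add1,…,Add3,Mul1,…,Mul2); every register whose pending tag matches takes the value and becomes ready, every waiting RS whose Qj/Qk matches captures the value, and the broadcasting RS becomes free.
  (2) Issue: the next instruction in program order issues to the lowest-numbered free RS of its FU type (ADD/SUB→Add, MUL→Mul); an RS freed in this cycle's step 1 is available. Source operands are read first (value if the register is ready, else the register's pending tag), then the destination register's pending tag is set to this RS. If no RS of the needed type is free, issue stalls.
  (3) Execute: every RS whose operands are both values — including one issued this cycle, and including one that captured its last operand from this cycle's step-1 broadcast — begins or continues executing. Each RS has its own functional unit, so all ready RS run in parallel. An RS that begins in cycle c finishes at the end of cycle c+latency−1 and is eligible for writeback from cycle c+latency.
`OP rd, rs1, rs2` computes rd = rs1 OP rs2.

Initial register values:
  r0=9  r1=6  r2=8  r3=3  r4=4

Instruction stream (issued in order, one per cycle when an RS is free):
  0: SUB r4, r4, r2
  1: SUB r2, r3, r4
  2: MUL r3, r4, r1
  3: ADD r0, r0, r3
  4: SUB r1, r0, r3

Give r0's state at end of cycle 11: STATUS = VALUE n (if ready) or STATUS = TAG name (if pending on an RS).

c1: issue SUB r4<-Add1 | r0:9,r1:6,r2:8,r3:3,r4:Add1
c2: issue SUB r2<-Add2 | r0:9,r1:6,r2:Add2,r3:3,r4:Add1
c3: CDB Add1=-4; issue MUL r3<-Mul1 | r0:9,r1:6,r2:Add2,r3:Mul1,r4:-4
c4: issue ADD r0<-Add1 | r0:Add1,r1:6,r2:Add2,r3:Mul1,r4:-4
c5: CDB Add2=7; issue SUB r1<-Add2 | r0:Add1,r1:Add2,r2:7,r3:Mul1,r4:-4
c6: - | r0:Add1,r1:Add2,r2:7,r3:Mul1,r4:-4
c7: - | r0:Add1,r1:Add2,r2:7,r3:Mul1,r4:-4
c8: CDB Mul1=-24 | r0:Add1,r1:Add2,r2:7,r3:-24,r4:-4
c9: - | r0:Add1,r1:Add2,r2:7,r3:-24,r4:-4
c10: CDB Add1=-15 | r0:-15,r1:Add2,r2:7,r3:-24,r4:-4
c11: - | r0:-15,r1:Add2,r2:7,r3:-24,r4:-4

STATUS = VALUE -15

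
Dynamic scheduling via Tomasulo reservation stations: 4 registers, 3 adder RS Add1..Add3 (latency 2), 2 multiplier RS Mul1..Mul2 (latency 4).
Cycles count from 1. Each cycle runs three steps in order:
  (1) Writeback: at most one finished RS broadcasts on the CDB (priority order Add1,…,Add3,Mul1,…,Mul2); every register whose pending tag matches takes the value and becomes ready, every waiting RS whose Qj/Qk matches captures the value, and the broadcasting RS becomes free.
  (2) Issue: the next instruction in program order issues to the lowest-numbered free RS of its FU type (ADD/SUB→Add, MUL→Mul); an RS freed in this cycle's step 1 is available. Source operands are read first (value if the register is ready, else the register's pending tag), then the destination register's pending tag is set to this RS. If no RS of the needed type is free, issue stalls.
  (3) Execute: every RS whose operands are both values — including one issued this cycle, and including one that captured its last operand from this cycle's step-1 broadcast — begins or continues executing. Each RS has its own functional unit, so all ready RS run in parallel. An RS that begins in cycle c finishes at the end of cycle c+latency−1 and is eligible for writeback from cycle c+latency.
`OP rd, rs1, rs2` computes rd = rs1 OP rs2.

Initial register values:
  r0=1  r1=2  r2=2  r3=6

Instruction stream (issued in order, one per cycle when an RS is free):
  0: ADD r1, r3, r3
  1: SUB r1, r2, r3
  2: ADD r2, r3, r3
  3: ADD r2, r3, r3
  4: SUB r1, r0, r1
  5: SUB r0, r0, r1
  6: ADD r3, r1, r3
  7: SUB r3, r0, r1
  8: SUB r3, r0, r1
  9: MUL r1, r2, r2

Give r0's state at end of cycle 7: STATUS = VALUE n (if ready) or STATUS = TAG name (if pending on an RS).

STATUS = TAG Add2

c1: issue ADD r1<-Add1 | r0:1,r1:Add1,r2:2,r3:6
c2: issue SUB r1<-Add2 | r0:1,r1:Add2,r2:2,r3:6
c3: CDB Add1=12; issue ADD r2<-Add1 | r0:1,r1:Add2,r2:Add1,r3:6
c4: CDB Add2=-4; issue ADD r2<-Add2 | r0:1,r1:-4,r2:Add2,r3:6
c5: CDB Add1=12; issue SUB r1<-Add1 | r0:1,r1:Add1,r2:Add2,r3:6
c6: CDB Add2=12; issue SUB r0<-Add2 | r0:Add2,r1:Add1,r2:12,r3:6
c7: CDB Add1=5; issue ADD r3<-Add1 | r0:Add2,r1:5,r2:12,r3:Add1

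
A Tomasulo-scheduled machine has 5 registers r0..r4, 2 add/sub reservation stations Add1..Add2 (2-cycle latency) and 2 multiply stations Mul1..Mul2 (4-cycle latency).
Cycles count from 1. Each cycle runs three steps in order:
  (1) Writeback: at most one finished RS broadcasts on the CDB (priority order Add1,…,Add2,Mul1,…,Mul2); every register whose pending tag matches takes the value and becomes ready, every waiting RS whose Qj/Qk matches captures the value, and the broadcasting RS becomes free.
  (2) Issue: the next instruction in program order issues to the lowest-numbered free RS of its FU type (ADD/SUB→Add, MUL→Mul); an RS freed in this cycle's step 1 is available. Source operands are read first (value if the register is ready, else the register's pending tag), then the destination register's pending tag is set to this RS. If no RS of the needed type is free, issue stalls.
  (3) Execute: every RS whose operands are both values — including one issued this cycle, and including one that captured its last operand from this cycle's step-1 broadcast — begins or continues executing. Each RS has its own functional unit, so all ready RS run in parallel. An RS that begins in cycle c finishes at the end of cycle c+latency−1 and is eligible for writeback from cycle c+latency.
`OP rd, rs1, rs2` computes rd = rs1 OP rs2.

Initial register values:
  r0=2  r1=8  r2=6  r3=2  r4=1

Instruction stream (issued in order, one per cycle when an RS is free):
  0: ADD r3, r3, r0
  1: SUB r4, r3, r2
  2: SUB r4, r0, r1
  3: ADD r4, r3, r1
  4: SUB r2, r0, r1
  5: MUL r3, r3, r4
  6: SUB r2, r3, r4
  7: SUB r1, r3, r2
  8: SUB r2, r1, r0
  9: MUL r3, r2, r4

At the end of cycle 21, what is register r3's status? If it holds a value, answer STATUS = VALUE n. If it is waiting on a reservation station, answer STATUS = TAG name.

STATUS = VALUE 120

cycle 1: issue ADD r3<-Add1 // r0:2,r1:8,r2:6,r3:Add1,r4:1
cycle 2: issue SUB r4<-Add2 // r0:2,r1:8,r2:6,r3:Add1,r4:Add2
cycle 3: CDB Add1=4; issue SUB r4<-Add1 // r0:2,r1:8,r2:6,r3:4,r4:Add1
cycle 4: stall // r0:2,r1:8,r2:6,r3:4,r4:Add1
cycle 5: CDB Add1=-6; issue ADD r4<-Add1 // r0:2,r1:8,r2:6,r3:4,r4:Add1
cycle 6: CDB Add2=-2; issue SUB r2<-Add2 // r0:2,r1:8,r2:Add2,r3:4,r4:Add1
cycle 7: CDB Add1=12; issue MUL r3<-Mul1 // r0:2,r1:8,r2:Add2,r3:Mul1,r4:12
cycle 8: CDB Add2=-6; issue SUB r2<-Add1 // r0:2,r1:8,r2:Add1,r3:Mul1,r4:12
cycle 9: issue SUB r1<-Add2 // r0:2,r1:Add2,r2:Add1,r3:Mul1,r4:12
cycle 10: stall // r0:2,r1:Add2,r2:Add1,r3:Mul1,r4:12
cycle 11: CDB Mul1=48; stall // r0:2,r1:Add2,r2:Add1,r3:48,r4:12
cycle 12: stall // r0:2,r1:Add2,r2:Add1,r3:48,r4:12
cycle 13: CDB Add1=36; issue SUB r2<-Add1 // r0:2,r1:Add2,r2:Add1,r3:48,r4:12
cycle 14: issue MUL r3<-Mul1 // r0:2,r1:Add2,r2:Add1,r3:Mul1,r4:12
cycle 15: CDB Add2=12 // r0:2,r1:12,r2:Add1,r3:Mul1,r4:12
cycle 16: - // r0:2,r1:12,r2:Add1,r3:Mul1,r4:12
cycle 17: CDB Add1=10 // r0:2,r1:12,r2:10,r3:Mul1,r4:12
cycle 18: - // r0:2,r1:12,r2:10,r3:Mul1,r4:12
cycle 19: - // r0:2,r1:12,r2:10,r3:Mul1,r4:12
cycle 20: - // r0:2,r1:12,r2:10,r3:Mul1,r4:12
cycle 21: CDB Mul1=120 // r0:2,r1:12,r2:10,r3:120,r4:12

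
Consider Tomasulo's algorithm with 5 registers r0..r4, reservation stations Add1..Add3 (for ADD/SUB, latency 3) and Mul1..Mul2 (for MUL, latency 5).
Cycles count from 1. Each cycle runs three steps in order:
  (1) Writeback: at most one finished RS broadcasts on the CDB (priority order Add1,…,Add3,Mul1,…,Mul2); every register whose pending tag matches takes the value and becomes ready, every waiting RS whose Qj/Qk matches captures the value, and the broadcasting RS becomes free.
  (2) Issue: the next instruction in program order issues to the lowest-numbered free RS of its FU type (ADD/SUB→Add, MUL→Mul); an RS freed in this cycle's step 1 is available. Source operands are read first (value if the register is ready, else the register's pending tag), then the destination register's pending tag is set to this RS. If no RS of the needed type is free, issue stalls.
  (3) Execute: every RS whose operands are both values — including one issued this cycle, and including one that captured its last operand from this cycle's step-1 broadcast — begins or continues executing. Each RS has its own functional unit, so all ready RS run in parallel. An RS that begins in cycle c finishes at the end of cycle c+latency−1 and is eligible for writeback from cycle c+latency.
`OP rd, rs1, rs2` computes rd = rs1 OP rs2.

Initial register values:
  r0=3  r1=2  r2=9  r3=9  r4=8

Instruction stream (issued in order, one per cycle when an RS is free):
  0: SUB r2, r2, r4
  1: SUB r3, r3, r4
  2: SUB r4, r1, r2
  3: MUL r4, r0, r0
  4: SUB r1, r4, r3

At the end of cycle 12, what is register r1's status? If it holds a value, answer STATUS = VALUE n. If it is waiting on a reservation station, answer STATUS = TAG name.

cycle 1: issue SUB r2<-Add1 // r0:3,r1:2,r2:Add1,r3:9,r4:8
cycle 2: issue SUB r3<-Add2 // r0:3,r1:2,r2:Add1,r3:Add2,r4:8
cycle 3: issue SUB r4<-Add3 // r0:3,r1:2,r2:Add1,r3:Add2,r4:Add3
cycle 4: CDB Add1=1; issue MUL r4<-Mul1 // r0:3,r1:2,r2:1,r3:Add2,r4:Mul1
cycle 5: CDB Add2=1; issue SUB r1<-Add1 // r0:3,r1:Add1,r2:1,r3:1,r4:Mul1
cycle 6: - // r0:3,r1:Add1,r2:1,r3:1,r4:Mul1
cycle 7: CDB Add3=1 // r0:3,r1:Add1,r2:1,r3:1,r4:Mul1
cycle 8: - // r0:3,r1:Add1,r2:1,r3:1,r4:Mul1
cycle 9: CDB Mul1=9 // r0:3,r1:Add1,r2:1,r3:1,r4:9
cycle 10: - // r0:3,r1:Add1,r2:1,r3:1,r4:9
cycle 11: - // r0:3,r1:Add1,r2:1,r3:1,r4:9
cycle 12: CDB Add1=8 // r0:3,r1:8,r2:1,r3:1,r4:9

STATUS = VALUE 8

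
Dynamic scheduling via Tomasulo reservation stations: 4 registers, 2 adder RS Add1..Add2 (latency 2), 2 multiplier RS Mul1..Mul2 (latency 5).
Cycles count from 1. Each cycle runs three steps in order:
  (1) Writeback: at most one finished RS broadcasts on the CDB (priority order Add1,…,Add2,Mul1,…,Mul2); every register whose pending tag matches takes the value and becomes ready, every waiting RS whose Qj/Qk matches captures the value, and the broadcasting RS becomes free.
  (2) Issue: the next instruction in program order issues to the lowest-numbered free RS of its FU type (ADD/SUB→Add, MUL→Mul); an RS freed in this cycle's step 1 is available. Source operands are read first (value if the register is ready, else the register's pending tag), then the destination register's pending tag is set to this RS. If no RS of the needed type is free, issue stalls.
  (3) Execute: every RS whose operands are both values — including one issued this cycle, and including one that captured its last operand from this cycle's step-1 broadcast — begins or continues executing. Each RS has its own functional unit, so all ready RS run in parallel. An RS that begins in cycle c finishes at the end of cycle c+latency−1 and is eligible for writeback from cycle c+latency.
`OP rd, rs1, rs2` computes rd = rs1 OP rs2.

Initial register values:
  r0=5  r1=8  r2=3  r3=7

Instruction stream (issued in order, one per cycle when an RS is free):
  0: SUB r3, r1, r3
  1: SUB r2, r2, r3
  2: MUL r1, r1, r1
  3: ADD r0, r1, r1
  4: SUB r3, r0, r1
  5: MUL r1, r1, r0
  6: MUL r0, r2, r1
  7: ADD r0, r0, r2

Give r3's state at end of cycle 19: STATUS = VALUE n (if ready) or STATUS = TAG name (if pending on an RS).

STATUS = VALUE 64

  c1: issue SUB r3<-Add1  regs: r0:5,r1:8,r2:3,r3:Add1
  c2: issue SUB r2<-Add2  regs: r0:5,r1:8,r2:Add2,r3:Add1
  c3: CDB Add1=1; issue MUL r1<-Mul1  regs: r0:5,r1:Mul1,r2:Add2,r3:1
  c4: issue ADD r0<-Add1  regs: r0:Add1,r1:Mul1,r2:Add2,r3:1
  c5: CDB Add2=2; issue SUB r3<-Add2  regs: r0:Add1,r1:Mul1,r2:2,r3:Add2
  c6: issue MUL r1<-Mul2  regs: r0:Add1,r1:Mul2,r2:2,r3:Add2
  c7: stall  regs: r0:Add1,r1:Mul2,r2:2,r3:Add2
  c8: CDB Mul1=64; issue MUL r0<-Mul1  regs: r0:Mul1,r1:Mul2,r2:2,r3:Add2
  c9: stall  regs: r0:Mul1,r1:Mul2,r2:2,r3:Add2
  c10: CDB Add1=128; issue ADD r0<-Add1  regs: r0:Add1,r1:Mul2,r2:2,r3:Add2
  c11: -  regs: r0:Add1,r1:Mul2,r2:2,r3:Add2
  c12: CDB Add2=64  regs: r0:Add1,r1:Mul2,r2:2,r3:64
  c13: -  regs: r0:Add1,r1:Mul2,r2:2,r3:64
  c14: -  regs: r0:Add1,r1:Mul2,r2:2,r3:64
  c15: CDB Mul2=8192  regs: r0:Add1,r1:8192,r2:2,r3:64
  c16: -  regs: r0:Add1,r1:8192,r2:2,r3:64
  c17: -  regs: r0:Add1,r1:8192,r2:2,r3:64
  c18: -  regs: r0:Add1,r1:8192,r2:2,r3:64
  c19: -  regs: r0:Add1,r1:8192,r2:2,r3:64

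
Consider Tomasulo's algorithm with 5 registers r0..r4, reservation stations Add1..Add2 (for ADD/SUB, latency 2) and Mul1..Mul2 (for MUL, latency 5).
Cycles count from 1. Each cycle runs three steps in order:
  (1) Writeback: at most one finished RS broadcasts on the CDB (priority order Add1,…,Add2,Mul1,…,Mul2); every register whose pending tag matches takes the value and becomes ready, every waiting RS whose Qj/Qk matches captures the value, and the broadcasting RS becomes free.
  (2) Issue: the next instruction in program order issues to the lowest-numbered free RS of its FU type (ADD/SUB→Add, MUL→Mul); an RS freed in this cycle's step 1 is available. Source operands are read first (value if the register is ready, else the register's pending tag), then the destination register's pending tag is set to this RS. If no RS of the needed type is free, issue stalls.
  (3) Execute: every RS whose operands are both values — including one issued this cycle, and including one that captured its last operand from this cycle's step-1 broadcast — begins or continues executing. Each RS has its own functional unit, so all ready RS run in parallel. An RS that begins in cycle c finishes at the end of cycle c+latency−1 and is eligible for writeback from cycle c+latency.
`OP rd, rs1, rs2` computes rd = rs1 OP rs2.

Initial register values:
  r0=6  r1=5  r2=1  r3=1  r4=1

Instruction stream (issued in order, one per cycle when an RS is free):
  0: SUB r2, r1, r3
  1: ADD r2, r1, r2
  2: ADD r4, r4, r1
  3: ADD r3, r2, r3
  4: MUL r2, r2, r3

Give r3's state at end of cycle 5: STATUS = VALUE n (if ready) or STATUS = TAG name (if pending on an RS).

STATUS = TAG Add1

  c1: issue SUB r2<-Add1  regs: r0:6,r1:5,r2:Add1,r3:1,r4:1
  c2: issue ADD r2<-Add2  regs: r0:6,r1:5,r2:Add2,r3:1,r4:1
  c3: CDB Add1=4; issue ADD r4<-Add1  regs: r0:6,r1:5,r2:Add2,r3:1,r4:Add1
  c4: stall  regs: r0:6,r1:5,r2:Add2,r3:1,r4:Add1
  c5: CDB Add1=6; issue ADD r3<-Add1  regs: r0:6,r1:5,r2:Add2,r3:Add1,r4:6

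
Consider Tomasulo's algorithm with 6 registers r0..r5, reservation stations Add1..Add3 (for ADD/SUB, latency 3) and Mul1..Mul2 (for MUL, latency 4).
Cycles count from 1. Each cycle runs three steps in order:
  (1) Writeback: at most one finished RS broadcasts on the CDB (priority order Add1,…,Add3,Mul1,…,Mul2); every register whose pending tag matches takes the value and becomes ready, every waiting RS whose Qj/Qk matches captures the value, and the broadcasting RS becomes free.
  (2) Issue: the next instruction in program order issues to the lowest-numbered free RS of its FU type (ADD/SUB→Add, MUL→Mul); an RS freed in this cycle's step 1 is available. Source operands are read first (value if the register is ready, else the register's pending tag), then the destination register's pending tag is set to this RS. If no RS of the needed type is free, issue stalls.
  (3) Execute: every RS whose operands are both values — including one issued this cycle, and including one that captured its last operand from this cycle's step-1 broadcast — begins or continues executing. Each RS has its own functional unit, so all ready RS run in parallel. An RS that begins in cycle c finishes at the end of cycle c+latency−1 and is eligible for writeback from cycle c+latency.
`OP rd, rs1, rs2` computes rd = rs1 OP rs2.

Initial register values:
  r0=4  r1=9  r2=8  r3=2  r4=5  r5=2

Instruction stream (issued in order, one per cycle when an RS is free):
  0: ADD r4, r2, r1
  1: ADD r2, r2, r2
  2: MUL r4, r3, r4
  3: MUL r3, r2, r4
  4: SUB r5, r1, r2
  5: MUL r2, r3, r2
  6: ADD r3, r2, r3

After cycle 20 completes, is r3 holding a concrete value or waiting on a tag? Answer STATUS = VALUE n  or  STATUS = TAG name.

STATUS = VALUE 9248

cycle 1: issue ADD r4<-Add1 // r0:4,r1:9,r2:8,r3:2,r4:Add1,r5:2
cycle 2: issue ADD r2<-Add2 // r0:4,r1:9,r2:Add2,r3:2,r4:Add1,r5:2
cycle 3: issue MUL r4<-Mul1 // r0:4,r1:9,r2:Add2,r3:2,r4:Mul1,r5:2
cycle 4: CDB Add1=17; issue MUL r3<-Mul2 // r0:4,r1:9,r2:Add2,r3:Mul2,r4:Mul1,r5:2
cycle 5: CDB Add2=16; issue SUB r5<-Add1 // r0:4,r1:9,r2:16,r3:Mul2,r4:Mul1,r5:Add1
cycle 6: stall // r0:4,r1:9,r2:16,r3:Mul2,r4:Mul1,r5:Add1
cycle 7: stall // r0:4,r1:9,r2:16,r3:Mul2,r4:Mul1,r5:Add1
cycle 8: CDB Add1=-7; stall // r0:4,r1:9,r2:16,r3:Mul2,r4:Mul1,r5:-7
cycle 9: CDB Mul1=34; issue MUL r2<-Mul1 // r0:4,r1:9,r2:Mul1,r3:Mul2,r4:34,r5:-7
cycle 10: issue ADD r3<-Add1 // r0:4,r1:9,r2:Mul1,r3:Add1,r4:34,r5:-7
cycle 11: - // r0:4,r1:9,r2:Mul1,r3:Add1,r4:34,r5:-7
cycle 12: - // r0:4,r1:9,r2:Mul1,r3:Add1,r4:34,r5:-7
cycle 13: CDB Mul2=544 // r0:4,r1:9,r2:Mul1,r3:Add1,r4:34,r5:-7
cycle 14: - // r0:4,r1:9,r2:Mul1,r3:Add1,r4:34,r5:-7
cycle 15: - // r0:4,r1:9,r2:Mul1,r3:Add1,r4:34,r5:-7
cycle 16: - // r0:4,r1:9,r2:Mul1,r3:Add1,r4:34,r5:-7
cycle 17: CDB Mul1=8704 // r0:4,r1:9,r2:8704,r3:Add1,r4:34,r5:-7
cycle 18: - // r0:4,r1:9,r2:8704,r3:Add1,r4:34,r5:-7
cycle 19: - // r0:4,r1:9,r2:8704,r3:Add1,r4:34,r5:-7
cycle 20: CDB Add1=9248 // r0:4,r1:9,r2:8704,r3:9248,r4:34,r5:-7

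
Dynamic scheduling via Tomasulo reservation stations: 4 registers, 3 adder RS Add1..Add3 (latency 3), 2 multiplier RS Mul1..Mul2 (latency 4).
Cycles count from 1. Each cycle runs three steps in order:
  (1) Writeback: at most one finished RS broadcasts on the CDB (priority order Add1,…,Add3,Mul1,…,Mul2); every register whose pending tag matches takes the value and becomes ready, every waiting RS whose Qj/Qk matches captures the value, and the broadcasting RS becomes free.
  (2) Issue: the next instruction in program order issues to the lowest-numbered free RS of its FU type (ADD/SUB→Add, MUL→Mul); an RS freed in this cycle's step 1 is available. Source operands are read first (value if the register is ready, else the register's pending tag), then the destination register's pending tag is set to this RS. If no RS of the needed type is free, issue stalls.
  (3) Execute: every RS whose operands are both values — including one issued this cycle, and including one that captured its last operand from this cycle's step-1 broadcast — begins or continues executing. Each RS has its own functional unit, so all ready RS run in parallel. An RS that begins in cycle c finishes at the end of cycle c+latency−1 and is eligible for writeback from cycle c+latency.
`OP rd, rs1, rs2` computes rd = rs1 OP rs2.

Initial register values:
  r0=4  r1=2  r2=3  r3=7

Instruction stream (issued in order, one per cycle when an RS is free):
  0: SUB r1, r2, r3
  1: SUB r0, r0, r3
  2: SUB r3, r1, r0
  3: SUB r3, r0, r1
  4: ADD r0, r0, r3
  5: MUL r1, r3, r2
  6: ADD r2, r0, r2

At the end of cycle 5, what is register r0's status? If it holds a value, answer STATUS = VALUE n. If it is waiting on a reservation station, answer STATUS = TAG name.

cycle 1: issue SUB r1<-Add1 // r0:4,r1:Add1,r2:3,r3:7
cycle 2: issue SUB r0<-Add2 // r0:Add2,r1:Add1,r2:3,r3:7
cycle 3: issue SUB r3<-Add3 // r0:Add2,r1:Add1,r2:3,r3:Add3
cycle 4: CDB Add1=-4; issue SUB r3<-Add1 // r0:Add2,r1:-4,r2:3,r3:Add1
cycle 5: CDB Add2=-3; issue ADD r0<-Add2 // r0:Add2,r1:-4,r2:3,r3:Add1

STATUS = TAG Add2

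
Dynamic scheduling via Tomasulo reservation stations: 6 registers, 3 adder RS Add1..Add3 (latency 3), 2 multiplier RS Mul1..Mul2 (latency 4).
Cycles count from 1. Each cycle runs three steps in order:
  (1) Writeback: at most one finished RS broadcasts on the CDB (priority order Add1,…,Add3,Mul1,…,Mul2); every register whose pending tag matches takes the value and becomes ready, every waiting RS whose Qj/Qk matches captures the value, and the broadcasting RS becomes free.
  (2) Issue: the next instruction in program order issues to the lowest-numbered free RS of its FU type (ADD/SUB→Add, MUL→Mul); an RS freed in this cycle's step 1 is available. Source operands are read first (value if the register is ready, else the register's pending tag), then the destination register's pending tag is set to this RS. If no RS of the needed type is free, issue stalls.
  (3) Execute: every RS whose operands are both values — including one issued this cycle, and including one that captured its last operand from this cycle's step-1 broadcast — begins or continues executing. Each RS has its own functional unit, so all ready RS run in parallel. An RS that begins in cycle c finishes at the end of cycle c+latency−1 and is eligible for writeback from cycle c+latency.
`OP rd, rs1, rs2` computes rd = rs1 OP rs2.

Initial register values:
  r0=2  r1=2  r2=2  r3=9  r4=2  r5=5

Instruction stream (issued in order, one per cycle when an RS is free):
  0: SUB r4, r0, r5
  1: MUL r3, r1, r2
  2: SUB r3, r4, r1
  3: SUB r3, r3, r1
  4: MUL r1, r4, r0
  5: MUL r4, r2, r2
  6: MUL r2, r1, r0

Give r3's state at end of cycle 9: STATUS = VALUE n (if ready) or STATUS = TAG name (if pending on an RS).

STATUS = TAG Add1

  c1: issue SUB r4<-Add1  regs: r0:2,r1:2,r2:2,r3:9,r4:Add1,r5:5
  c2: issue MUL r3<-Mul1  regs: r0:2,r1:2,r2:2,r3:Mul1,r4:Add1,r5:5
  c3: issue SUB r3<-Add2  regs: r0:2,r1:2,r2:2,r3:Add2,r4:Add1,r5:5
  c4: CDB Add1=-3; issue SUB r3<-Add1  regs: r0:2,r1:2,r2:2,r3:Add1,r4:-3,r5:5
  c5: issue MUL r1<-Mul2  regs: r0:2,r1:Mul2,r2:2,r3:Add1,r4:-3,r5:5
  c6: CDB Mul1=4; issue MUL r4<-Mul1  regs: r0:2,r1:Mul2,r2:2,r3:Add1,r4:Mul1,r5:5
  c7: CDB Add2=-5; stall  regs: r0:2,r1:Mul2,r2:2,r3:Add1,r4:Mul1,r5:5
  c8: stall  regs: r0:2,r1:Mul2,r2:2,r3:Add1,r4:Mul1,r5:5
  c9: CDB Mul2=-6; issue MUL r2<-Mul2  regs: r0:2,r1:-6,r2:Mul2,r3:Add1,r4:Mul1,r5:5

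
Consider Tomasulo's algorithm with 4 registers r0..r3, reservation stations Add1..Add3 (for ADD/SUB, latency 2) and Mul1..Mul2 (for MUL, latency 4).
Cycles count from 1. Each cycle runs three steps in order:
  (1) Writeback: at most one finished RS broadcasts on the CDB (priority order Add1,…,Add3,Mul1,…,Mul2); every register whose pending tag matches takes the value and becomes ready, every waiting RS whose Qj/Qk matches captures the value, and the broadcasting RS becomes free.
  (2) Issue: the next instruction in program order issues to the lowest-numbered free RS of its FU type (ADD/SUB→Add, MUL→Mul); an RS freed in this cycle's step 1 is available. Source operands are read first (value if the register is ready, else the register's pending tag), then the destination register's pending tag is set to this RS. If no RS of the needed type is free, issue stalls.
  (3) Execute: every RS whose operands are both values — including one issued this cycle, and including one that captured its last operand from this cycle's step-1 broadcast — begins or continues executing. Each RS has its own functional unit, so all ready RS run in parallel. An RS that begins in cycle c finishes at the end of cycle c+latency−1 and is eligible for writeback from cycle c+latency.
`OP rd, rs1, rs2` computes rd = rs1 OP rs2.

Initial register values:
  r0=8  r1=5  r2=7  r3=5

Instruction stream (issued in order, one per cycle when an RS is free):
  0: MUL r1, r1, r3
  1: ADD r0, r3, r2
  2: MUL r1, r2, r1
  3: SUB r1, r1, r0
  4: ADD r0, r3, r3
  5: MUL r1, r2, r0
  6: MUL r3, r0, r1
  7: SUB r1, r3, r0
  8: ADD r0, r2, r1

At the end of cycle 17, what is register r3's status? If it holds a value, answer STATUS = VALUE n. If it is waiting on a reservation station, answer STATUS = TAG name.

  c1: issue MUL r1<-Mul1  regs: r0:8,r1:Mul1,r2:7,r3:5
  c2: issue ADD r0<-Add1  regs: r0:Add1,r1:Mul1,r2:7,r3:5
  c3: issue MUL r1<-Mul2  regs: r0:Add1,r1:Mul2,r2:7,r3:5
  c4: CDB Add1=12; issue SUB r1<-Add1  regs: r0:12,r1:Add1,r2:7,r3:5
  c5: CDB Mul1=25; issue ADD r0<-Add2  regs: r0:Add2,r1:Add1,r2:7,r3:5
  c6: issue MUL r1<-Mul1  regs: r0:Add2,r1:Mul1,r2:7,r3:5
  c7: CDB Add2=10; stall  regs: r0:10,r1:Mul1,r2:7,r3:5
  c8: stall  regs: r0:10,r1:Mul1,r2:7,r3:5
  c9: CDB Mul2=175; issue MUL r3<-Mul2  regs: r0:10,r1:Mul1,r2:7,r3:Mul2
  c10: issue SUB r1<-Add2  regs: r0:10,r1:Add2,r2:7,r3:Mul2
  c11: CDB Add1=163; issue ADD r0<-Add1  regs: r0:Add1,r1:Add2,r2:7,r3:Mul2
  c12: CDB Mul1=70  regs: r0:Add1,r1:Add2,r2:7,r3:Mul2
  c13: -  regs: r0:Add1,r1:Add2,r2:7,r3:Mul2
  c14: -  regs: r0:Add1,r1:Add2,r2:7,r3:Mul2
  c15: -  regs: r0:Add1,r1:Add2,r2:7,r3:Mul2
  c16: CDB Mul2=700  regs: r0:Add1,r1:Add2,r2:7,r3:700
  c17: -  regs: r0:Add1,r1:Add2,r2:7,r3:700

STATUS = VALUE 700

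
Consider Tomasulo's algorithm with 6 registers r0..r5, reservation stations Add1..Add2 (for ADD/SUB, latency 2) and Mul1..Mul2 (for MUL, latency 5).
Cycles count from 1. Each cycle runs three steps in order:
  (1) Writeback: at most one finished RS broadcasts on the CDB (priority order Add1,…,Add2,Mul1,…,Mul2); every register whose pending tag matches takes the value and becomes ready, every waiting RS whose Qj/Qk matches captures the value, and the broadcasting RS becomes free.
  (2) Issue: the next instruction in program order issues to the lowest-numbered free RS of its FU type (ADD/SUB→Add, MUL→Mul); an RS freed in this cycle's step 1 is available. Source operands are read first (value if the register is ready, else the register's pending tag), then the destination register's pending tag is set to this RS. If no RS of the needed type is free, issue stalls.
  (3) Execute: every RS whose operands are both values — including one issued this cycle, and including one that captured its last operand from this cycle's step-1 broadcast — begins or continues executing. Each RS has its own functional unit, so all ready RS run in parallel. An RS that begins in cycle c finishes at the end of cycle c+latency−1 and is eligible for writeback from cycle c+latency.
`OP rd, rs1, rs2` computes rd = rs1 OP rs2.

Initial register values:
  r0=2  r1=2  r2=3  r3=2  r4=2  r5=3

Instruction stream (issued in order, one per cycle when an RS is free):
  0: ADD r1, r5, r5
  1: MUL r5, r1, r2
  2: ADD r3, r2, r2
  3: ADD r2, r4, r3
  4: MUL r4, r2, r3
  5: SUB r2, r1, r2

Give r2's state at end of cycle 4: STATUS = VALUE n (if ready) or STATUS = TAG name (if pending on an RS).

cycle 1: issue ADD r1<-Add1 // r0:2,r1:Add1,r2:3,r3:2,r4:2,r5:3
cycle 2: issue MUL r5<-Mul1 // r0:2,r1:Add1,r2:3,r3:2,r4:2,r5:Mul1
cycle 3: CDB Add1=6; issue ADD r3<-Add1 // r0:2,r1:6,r2:3,r3:Add1,r4:2,r5:Mul1
cycle 4: issue ADD r2<-Add2 // r0:2,r1:6,r2:Add2,r3:Add1,r4:2,r5:Mul1

STATUS = TAG Add2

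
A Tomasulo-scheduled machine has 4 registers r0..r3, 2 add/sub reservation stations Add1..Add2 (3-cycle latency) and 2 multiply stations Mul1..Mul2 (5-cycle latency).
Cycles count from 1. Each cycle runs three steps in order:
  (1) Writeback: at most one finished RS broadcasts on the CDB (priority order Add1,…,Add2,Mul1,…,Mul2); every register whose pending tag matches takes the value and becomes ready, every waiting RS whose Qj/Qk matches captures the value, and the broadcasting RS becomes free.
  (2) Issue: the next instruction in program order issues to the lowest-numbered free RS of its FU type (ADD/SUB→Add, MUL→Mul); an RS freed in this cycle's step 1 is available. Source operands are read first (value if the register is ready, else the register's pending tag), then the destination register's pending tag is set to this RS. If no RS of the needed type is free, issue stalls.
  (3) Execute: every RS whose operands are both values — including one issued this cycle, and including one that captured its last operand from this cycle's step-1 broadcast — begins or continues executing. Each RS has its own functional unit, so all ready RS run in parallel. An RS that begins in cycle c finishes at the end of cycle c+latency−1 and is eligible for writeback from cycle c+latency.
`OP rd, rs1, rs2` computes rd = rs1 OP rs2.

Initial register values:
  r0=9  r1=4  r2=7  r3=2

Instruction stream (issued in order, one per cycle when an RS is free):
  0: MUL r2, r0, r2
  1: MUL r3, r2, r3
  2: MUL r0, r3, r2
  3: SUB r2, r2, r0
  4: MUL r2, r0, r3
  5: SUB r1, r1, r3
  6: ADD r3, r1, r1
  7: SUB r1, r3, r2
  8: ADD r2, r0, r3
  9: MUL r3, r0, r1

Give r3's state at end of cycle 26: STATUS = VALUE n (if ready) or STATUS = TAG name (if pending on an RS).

c1: issue MUL r2<-Mul1 | r0:9,r1:4,r2:Mul1,r3:2
c2: issue MUL r3<-Mul2 | r0:9,r1:4,r2:Mul1,r3:Mul2
c3: stall | r0:9,r1:4,r2:Mul1,r3:Mul2
c4: stall | r0:9,r1:4,r2:Mul1,r3:Mul2
c5: stall | r0:9,r1:4,r2:Mul1,r3:Mul2
c6: CDB Mul1=63; issue MUL r0<-Mul1 | r0:Mul1,r1:4,r2:63,r3:Mul2
c7: issue SUB r2<-Add1 | r0:Mul1,r1:4,r2:Add1,r3:Mul2
c8: stall | r0:Mul1,r1:4,r2:Add1,r3:Mul2
c9: stall | r0:Mul1,r1:4,r2:Add1,r3:Mul2
c10: stall | r0:Mul1,r1:4,r2:Add1,r3:Mul2
c11: CDB Mul2=126; issue MUL r2<-Mul2 | r0:Mul1,r1:4,r2:Mul2,r3:126
c12: issue SUB r1<-Add2 | r0:Mul1,r1:Add2,r2:Mul2,r3:126
c13: stall | r0:Mul1,r1:Add2,r2:Mul2,r3:126
c14: stall | r0:Mul1,r1:Add2,r2:Mul2,r3:126
c15: CDB Add2=-122; issue ADD r3<-Add2 | r0:Mul1,r1:-122,r2:Mul2,r3:Add2
c16: CDB Mul1=7938; stall | r0:7938,r1:-122,r2:Mul2,r3:Add2
c17: stall | r0:7938,r1:-122,r2:Mul2,r3:Add2
c18: CDB Add2=-244; issue SUB r1<-Add2 | r0:7938,r1:Add2,r2:Mul2,r3:-244
c19: CDB Add1=-7875; issue ADD r2<-Add1 | r0:7938,r1:Add2,r2:Add1,r3:-244
c20: issue MUL r3<-Mul1 | r0:7938,r1:Add2,r2:Add1,r3:Mul1
c21: CDB Mul2=1000188 | r0:7938,r1:Add2,r2:Add1,r3:Mul1
c22: CDB Add1=7694 | r0:7938,r1:Add2,r2:7694,r3:Mul1
c23: - | r0:7938,r1:Add2,r2:7694,r3:Mul1
c24: CDB Add2=-1000432 | r0:7938,r1:-1000432,r2:7694,r3:Mul1
c25: - | r0:7938,r1:-1000432,r2:7694,r3:Mul1
c26: - | r0:7938,r1:-1000432,r2:7694,r3:Mul1

STATUS = TAG Mul1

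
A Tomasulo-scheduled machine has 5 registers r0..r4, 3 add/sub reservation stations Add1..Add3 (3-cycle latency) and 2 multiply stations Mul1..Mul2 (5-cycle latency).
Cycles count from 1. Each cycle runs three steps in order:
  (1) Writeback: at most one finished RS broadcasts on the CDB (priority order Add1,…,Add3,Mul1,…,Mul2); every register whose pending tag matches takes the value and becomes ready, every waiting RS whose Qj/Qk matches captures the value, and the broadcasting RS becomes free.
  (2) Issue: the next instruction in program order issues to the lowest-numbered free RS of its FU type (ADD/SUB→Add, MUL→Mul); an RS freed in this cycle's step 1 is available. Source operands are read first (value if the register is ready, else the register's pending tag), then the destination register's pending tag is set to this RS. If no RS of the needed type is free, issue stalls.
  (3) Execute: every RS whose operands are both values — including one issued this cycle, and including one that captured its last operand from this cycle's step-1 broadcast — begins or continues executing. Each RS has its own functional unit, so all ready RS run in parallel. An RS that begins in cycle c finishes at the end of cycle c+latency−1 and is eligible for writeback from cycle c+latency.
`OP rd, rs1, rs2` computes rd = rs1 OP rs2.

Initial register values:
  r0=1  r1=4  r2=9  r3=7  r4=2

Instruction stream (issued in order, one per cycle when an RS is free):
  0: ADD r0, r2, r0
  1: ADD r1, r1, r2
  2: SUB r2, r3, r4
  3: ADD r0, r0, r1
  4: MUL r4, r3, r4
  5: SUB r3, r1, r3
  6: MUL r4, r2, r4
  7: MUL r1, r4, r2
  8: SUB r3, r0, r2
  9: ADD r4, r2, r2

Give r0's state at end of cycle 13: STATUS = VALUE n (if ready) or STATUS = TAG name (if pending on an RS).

STATUS = VALUE 23

cycle 1: issue ADD r0<-Add1 // r0:Add1,r1:4,r2:9,r3:7,r4:2
cycle 2: issue ADD r1<-Add2 // r0:Add1,r1:Add2,r2:9,r3:7,r4:2
cycle 3: issue SUB r2<-Add3 // r0:Add1,r1:Add2,r2:Add3,r3:7,r4:2
cycle 4: CDB Add1=10; issue ADD r0<-Add1 // r0:Add1,r1:Add2,r2:Add3,r3:7,r4:2
cycle 5: CDB Add2=13; issue MUL r4<-Mul1 // r0:Add1,r1:13,r2:Add3,r3:7,r4:Mul1
cycle 6: CDB Add3=5; issue SUB r3<-Add2 // r0:Add1,r1:13,r2:5,r3:Add2,r4:Mul1
cycle 7: issue MUL r4<-Mul2 // r0:Add1,r1:13,r2:5,r3:Add2,r4:Mul2
cycle 8: CDB Add1=23; stall // r0:23,r1:13,r2:5,r3:Add2,r4:Mul2
cycle 9: CDB Add2=6; stall // r0:23,r1:13,r2:5,r3:6,r4:Mul2
cycle 10: CDB Mul1=14; issue MUL r1<-Mul1 // r0:23,r1:Mul1,r2:5,r3:6,r4:Mul2
cycle 11: issue SUB r3<-Add1 // r0:23,r1:Mul1,r2:5,r3:Add1,r4:Mul2
cycle 12: issue ADD r4<-Add2 // r0:23,r1:Mul1,r2:5,r3:Add1,r4:Add2
cycle 13: - // r0:23,r1:Mul1,r2:5,r3:Add1,r4:Add2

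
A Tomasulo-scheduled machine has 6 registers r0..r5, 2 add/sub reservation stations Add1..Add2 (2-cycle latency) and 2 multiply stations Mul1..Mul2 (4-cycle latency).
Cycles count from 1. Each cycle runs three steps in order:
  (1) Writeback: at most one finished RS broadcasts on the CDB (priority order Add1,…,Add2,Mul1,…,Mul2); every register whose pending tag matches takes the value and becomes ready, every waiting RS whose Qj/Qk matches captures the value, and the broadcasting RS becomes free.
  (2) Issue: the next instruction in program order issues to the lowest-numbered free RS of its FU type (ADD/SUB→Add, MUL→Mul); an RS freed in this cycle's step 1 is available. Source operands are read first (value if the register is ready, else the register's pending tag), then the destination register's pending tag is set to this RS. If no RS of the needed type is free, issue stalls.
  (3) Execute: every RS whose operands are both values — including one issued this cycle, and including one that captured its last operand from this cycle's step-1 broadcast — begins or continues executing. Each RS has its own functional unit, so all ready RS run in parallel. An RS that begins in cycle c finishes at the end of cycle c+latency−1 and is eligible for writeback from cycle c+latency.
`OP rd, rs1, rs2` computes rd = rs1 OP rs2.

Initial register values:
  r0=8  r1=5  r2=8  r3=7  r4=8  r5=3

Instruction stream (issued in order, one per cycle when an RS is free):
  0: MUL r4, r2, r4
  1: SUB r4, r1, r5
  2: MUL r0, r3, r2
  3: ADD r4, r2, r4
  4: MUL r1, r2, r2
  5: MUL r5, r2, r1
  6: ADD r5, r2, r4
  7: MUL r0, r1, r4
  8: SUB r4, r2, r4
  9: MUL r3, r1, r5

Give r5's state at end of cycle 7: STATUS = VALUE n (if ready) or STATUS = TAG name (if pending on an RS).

  c1: issue MUL r4<-Mul1  regs: r0:8,r1:5,r2:8,r3:7,r4:Mul1,r5:3
  c2: issue SUB r4<-Add1  regs: r0:8,r1:5,r2:8,r3:7,r4:Add1,r5:3
  c3: issue MUL r0<-Mul2  regs: r0:Mul2,r1:5,r2:8,r3:7,r4:Add1,r5:3
  c4: CDB Add1=2; issue ADD r4<-Add1  regs: r0:Mul2,r1:5,r2:8,r3:7,r4:Add1,r5:3
  c5: CDB Mul1=64; issue MUL r1<-Mul1  regs: r0:Mul2,r1:Mul1,r2:8,r3:7,r4:Add1,r5:3
  c6: CDB Add1=10; stall  regs: r0:Mul2,r1:Mul1,r2:8,r3:7,r4:10,r5:3
  c7: CDB Mul2=56; issue MUL r5<-Mul2  regs: r0:56,r1:Mul1,r2:8,r3:7,r4:10,r5:Mul2

STATUS = TAG Mul2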